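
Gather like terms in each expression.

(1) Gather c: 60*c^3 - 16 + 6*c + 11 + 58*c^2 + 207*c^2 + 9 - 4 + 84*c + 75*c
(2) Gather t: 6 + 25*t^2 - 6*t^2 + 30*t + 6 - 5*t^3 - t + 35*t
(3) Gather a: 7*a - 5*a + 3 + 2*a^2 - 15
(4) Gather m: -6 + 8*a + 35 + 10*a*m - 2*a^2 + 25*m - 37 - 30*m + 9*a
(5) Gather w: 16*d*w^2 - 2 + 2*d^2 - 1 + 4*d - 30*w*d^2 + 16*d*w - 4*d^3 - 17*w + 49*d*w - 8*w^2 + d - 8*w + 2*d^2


(1) = 60*c^3 + 265*c^2 + 165*c
(2) = -5*t^3 + 19*t^2 + 64*t + 12
(3) = 2*a^2 + 2*a - 12
(4) = -2*a^2 + 17*a + m*(10*a - 5) - 8
(5) = -4*d^3 + 4*d^2 + 5*d + w^2*(16*d - 8) + w*(-30*d^2 + 65*d - 25) - 3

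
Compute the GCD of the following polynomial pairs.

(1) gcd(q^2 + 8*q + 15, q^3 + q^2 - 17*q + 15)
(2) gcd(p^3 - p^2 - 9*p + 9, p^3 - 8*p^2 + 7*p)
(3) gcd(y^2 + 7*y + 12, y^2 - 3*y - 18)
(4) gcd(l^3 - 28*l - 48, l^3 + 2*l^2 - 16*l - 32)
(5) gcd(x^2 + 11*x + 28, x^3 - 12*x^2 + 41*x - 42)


(1) = q + 5
(2) = p - 1
(3) = gcd((y + 3)*(y + 4), (y - 6)*(y + 3)) = y + 3
(4) = l^2 + 6*l + 8
(5) = gcd((x + 4)*(x + 7), (x - 7)*(x - 3)*(x - 2)) = 1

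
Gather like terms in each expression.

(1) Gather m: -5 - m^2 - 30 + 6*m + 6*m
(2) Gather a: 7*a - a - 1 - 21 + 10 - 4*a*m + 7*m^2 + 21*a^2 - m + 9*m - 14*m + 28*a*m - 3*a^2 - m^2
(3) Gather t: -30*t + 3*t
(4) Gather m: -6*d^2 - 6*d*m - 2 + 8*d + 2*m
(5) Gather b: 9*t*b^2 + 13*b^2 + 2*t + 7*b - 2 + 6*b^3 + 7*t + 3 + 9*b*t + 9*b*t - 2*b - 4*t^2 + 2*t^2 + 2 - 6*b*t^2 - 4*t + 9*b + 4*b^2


(1) = -m^2 + 12*m - 35
(2) = 18*a^2 + a*(24*m + 6) + 6*m^2 - 6*m - 12
(3) = -27*t
(4) = -6*d^2 + 8*d + m*(2 - 6*d) - 2
(5) = 6*b^3 + b^2*(9*t + 17) + b*(-6*t^2 + 18*t + 14) - 2*t^2 + 5*t + 3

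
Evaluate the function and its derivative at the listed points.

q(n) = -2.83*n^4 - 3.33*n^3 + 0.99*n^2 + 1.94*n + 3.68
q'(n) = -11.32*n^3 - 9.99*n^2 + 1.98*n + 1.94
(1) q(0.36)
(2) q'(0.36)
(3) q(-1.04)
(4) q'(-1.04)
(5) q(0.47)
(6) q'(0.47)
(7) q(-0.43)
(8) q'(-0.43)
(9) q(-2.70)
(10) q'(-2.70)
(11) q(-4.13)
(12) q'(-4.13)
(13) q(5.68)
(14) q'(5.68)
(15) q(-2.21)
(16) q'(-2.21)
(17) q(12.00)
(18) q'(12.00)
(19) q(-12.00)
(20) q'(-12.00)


(1) = 4.30
(2) = 0.83
(3) = 3.17
(4) = 1.81
(5) = 4.33
(6) = -0.51
(7) = 3.20
(8) = 0.14
(9) = -79.19
(10) = 146.58
(11) = -576.22
(12) = 620.80
(13) = -3509.23
(14) = -2383.51
(15) = -27.34
(16) = 70.96
(17) = -64267.60
(18) = -20973.82
(19) = -52805.68
(20) = 18100.58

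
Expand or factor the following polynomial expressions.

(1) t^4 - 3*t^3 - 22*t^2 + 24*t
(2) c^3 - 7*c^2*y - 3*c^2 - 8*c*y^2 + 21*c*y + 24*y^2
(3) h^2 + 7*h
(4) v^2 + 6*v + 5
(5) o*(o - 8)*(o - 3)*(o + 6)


(1) = t*(t - 6)*(t - 1)*(t + 4)
(2) = (c - 3)*(c - 8*y)*(c + y)
(3) = h*(h + 7)
(4) = (v + 1)*(v + 5)
(5) = o^4 - 5*o^3 - 42*o^2 + 144*o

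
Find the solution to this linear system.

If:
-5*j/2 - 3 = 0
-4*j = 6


Then:
No Solution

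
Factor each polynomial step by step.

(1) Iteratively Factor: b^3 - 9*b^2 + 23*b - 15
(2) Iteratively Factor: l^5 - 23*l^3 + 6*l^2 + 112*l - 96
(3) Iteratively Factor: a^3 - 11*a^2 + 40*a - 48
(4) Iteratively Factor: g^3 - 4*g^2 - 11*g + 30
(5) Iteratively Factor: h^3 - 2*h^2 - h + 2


(1) = (b - 3)*(b^2 - 6*b + 5) = (b - 5)*(b - 3)*(b - 1)
(2) = (l + 3)*(l^4 - 3*l^3 - 14*l^2 + 48*l - 32) = (l - 2)*(l + 3)*(l^3 - l^2 - 16*l + 16) = (l - 2)*(l + 3)*(l + 4)*(l^2 - 5*l + 4) = (l - 2)*(l - 1)*(l + 3)*(l + 4)*(l - 4)
(3) = (a - 4)*(a^2 - 7*a + 12) = (a - 4)*(a - 3)*(a - 4)
(4) = (g - 2)*(g^2 - 2*g - 15) = (g - 2)*(g + 3)*(g - 5)
(5) = (h + 1)*(h^2 - 3*h + 2) = (h - 2)*(h + 1)*(h - 1)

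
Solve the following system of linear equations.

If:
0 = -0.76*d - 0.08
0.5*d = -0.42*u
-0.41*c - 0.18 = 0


Then:
c = -0.44
d = -0.11
u = 0.13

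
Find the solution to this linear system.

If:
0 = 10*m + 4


Then:
m = -2/5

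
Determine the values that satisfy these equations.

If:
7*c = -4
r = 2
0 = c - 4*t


Then:
c = -4/7
r = 2
t = -1/7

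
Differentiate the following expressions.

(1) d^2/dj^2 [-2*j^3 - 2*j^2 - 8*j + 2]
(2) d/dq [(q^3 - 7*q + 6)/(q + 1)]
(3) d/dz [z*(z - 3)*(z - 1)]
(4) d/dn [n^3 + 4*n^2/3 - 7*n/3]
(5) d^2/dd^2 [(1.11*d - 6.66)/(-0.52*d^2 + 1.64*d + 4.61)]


(1) = -12*j - 4
(2) = (2*q^3 + 3*q^2 - 13)/(q^2 + 2*q + 1)
(3) = 3*z^2 - 8*z + 3
(4) = 3*n^2 + 8*n/3 - 7/3
(5) = ((1.04*d - 1.64)*(1.11*d - 6.66)*(2.08*d - 3.28) + (3.4632*d - 10.5672)*(-0.52*d^2 + 1.64*d + 4.61))/(-0.52*d^2 + 1.64*d + 4.61)^3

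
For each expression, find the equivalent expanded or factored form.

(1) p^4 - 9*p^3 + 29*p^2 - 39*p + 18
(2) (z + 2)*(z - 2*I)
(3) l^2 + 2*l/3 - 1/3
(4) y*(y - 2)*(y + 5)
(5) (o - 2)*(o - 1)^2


(1) = (p - 3)^2*(p - 2)*(p - 1)
(2) = z^2 + 2*z - 2*I*z - 4*I
(3) = (l - 1/3)*(l + 1)
(4) = y^3 + 3*y^2 - 10*y
(5) = o^3 - 4*o^2 + 5*o - 2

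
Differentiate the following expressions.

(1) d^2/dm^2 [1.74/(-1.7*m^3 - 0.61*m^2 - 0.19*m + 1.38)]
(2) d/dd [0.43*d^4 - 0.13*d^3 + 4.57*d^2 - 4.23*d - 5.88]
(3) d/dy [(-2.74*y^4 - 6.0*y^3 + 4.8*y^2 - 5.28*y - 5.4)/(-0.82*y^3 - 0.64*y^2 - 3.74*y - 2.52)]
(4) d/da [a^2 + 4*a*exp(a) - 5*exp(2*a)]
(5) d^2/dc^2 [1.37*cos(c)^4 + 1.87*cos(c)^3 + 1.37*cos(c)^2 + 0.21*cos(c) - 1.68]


(1) = ((17.748*m + 2.1228)*(1.7*m^3 + 0.61*m^2 + 0.19*m - 1.38) - 1.74*(5.1*m^2 + 1.22*m + 0.19)*(10.2*m^2 + 2.44*m + 0.38))/(1.7*m^3 + 0.61*m^2 + 0.19*m - 1.38)^3
(2) = 1.72*d^3 - 0.39*d^2 + 9.14*d - 4.23
(3) = (2.2468*y^6 + 3.5072*y^5 + 38.5188*y^4 + 63.84*y^3 + 10.7448*y^2 - 31.104*y - 6.8904)/(0.6724*y^6 + 1.0496*y^5 + 6.5432*y^4 + 8.92*y^3 + 17.2132*y^2 + 18.8496*y + 6.3504)
(4) = 4*a*exp(a) + 2*a - 10*exp(2*a) + 4*exp(a)
(5) = -21.92*cos(c)^4 - 16.83*cos(c)^3 + 10.96*cos(c)^2 + 11.01*cos(c) + 2.74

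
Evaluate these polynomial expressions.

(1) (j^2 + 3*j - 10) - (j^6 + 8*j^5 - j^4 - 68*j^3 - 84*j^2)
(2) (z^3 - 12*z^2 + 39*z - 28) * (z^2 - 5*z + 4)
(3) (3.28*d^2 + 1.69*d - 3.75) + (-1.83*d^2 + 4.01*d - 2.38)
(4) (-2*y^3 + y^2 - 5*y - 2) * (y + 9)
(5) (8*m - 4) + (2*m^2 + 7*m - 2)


(1) = -j^6 - 8*j^5 + j^4 + 68*j^3 + 85*j^2 + 3*j - 10
(2) = z^5 - 17*z^4 + 103*z^3 - 271*z^2 + 296*z - 112
(3) = 1.45*d^2 + 5.7*d - 6.13
(4) = -2*y^4 - 17*y^3 + 4*y^2 - 47*y - 18
(5) = 2*m^2 + 15*m - 6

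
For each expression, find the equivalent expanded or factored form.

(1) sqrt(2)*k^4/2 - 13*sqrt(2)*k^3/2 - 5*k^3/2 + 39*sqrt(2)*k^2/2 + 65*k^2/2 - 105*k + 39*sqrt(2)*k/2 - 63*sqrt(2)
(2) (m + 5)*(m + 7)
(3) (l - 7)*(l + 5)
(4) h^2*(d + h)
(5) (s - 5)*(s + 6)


(1) = (k - 7)*(k - 6)*(k - 3*sqrt(2))*(sqrt(2)*k/2 + 1/2)
(2) = m^2 + 12*m + 35
(3) = l^2 - 2*l - 35
(4) = d*h^2 + h^3
(5) = s^2 + s - 30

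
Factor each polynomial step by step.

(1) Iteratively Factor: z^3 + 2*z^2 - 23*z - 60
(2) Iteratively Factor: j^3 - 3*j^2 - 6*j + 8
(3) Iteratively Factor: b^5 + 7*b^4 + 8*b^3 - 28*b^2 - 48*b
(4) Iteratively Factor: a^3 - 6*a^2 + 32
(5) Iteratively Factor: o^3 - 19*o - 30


(1) = (z + 3)*(z^2 - z - 20) = (z - 5)*(z + 3)*(z + 4)
(2) = (j + 2)*(j^2 - 5*j + 4) = (j - 1)*(j + 2)*(j - 4)
(3) = (b + 2)*(b^4 + 5*b^3 - 2*b^2 - 24*b) = (b + 2)*(b + 4)*(b^3 + b^2 - 6*b) = (b - 2)*(b + 2)*(b + 4)*(b^2 + 3*b) = b*(b - 2)*(b + 2)*(b + 4)*(b + 3)
(4) = (a - 4)*(a^2 - 2*a - 8) = (a - 4)*(a + 2)*(a - 4)
(5) = (o - 5)*(o^2 + 5*o + 6) = (o - 5)*(o + 2)*(o + 3)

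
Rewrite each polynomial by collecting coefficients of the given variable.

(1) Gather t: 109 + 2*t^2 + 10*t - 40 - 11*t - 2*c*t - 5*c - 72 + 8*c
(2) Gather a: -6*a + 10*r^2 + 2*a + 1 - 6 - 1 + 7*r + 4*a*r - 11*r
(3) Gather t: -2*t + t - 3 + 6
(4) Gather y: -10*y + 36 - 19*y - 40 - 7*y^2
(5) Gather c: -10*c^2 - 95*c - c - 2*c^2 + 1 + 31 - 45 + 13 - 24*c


(1) = 3*c + 2*t^2 + t*(-2*c - 1) - 3
(2) = a*(4*r - 4) + 10*r^2 - 4*r - 6
(3) = 3 - t
(4) = -7*y^2 - 29*y - 4
(5) = -12*c^2 - 120*c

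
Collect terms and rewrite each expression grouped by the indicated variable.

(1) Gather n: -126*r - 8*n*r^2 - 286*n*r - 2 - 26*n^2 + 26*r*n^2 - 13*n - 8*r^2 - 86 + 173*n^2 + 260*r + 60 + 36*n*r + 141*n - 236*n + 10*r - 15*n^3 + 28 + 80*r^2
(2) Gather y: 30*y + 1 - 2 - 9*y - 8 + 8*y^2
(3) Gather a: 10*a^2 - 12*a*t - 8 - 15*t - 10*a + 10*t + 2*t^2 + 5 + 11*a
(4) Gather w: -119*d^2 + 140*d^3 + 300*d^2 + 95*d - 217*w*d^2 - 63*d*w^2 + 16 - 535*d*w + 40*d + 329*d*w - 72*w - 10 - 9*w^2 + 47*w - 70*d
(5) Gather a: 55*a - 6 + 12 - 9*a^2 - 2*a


(1) = -15*n^3 + n^2*(26*r + 147) + n*(-8*r^2 - 250*r - 108) + 72*r^2 + 144*r
(2) = 8*y^2 + 21*y - 9
(3) = 10*a^2 + a*(1 - 12*t) + 2*t^2 - 5*t - 3
(4) = 140*d^3 + 181*d^2 + 65*d + w^2*(-63*d - 9) + w*(-217*d^2 - 206*d - 25) + 6
(5) = -9*a^2 + 53*a + 6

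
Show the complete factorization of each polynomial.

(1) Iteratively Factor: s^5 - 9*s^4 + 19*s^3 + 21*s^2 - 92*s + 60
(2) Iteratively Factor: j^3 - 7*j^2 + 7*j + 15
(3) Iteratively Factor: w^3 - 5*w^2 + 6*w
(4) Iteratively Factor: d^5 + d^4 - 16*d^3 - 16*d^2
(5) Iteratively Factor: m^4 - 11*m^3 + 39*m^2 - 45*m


(1) = (s - 2)*(s^4 - 7*s^3 + 5*s^2 + 31*s - 30) = (s - 2)*(s + 2)*(s^3 - 9*s^2 + 23*s - 15) = (s - 3)*(s - 2)*(s + 2)*(s^2 - 6*s + 5) = (s - 5)*(s - 3)*(s - 2)*(s + 2)*(s - 1)
(2) = (j - 5)*(j^2 - 2*j - 3) = (j - 5)*(j + 1)*(j - 3)
(3) = (w)*(w^2 - 5*w + 6) = w*(w - 3)*(w - 2)
(4) = (d + 4)*(d^4 - 3*d^3 - 4*d^2) = d*(d + 4)*(d^3 - 3*d^2 - 4*d) = d^2*(d + 4)*(d^2 - 3*d - 4) = d^2*(d + 1)*(d + 4)*(d - 4)
(5) = (m - 3)*(m^3 - 8*m^2 + 15*m) = (m - 5)*(m - 3)*(m^2 - 3*m) = (m - 5)*(m - 3)^2*(m)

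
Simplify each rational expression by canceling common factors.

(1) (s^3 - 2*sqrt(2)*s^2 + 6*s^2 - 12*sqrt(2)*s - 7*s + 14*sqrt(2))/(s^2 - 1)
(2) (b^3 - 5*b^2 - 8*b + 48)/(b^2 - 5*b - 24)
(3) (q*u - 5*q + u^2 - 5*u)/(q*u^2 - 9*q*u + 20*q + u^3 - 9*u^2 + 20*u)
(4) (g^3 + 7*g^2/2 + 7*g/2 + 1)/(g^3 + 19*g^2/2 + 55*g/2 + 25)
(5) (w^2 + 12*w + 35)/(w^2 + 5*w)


(1) = (s^2 + s*(7 - 2*sqrt(2)) - 14*sqrt(2))/(s + 1)
(2) = (b^2 - 8*b + 16)/(b - 8)
(3) = 1/(u - 4)
(4) = (2*g^2 + 3*g + 1)/(2*g^2 + 15*g + 25)
(5) = (w + 7)/w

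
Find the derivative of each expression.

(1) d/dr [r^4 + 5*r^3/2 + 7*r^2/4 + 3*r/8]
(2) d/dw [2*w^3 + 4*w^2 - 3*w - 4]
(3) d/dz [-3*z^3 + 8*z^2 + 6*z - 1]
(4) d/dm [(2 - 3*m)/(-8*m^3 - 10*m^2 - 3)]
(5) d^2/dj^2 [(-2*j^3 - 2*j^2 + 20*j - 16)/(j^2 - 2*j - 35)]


(1) = 4*r^3 + 15*r^2/2 + 7*r/2 + 3/8
(2) = 6*w^2 + 8*w - 3
(3) = -9*z^2 + 16*z + 6
(4) = (24*m^3 + 30*m^2 - 4*m*(3*m - 2)*(6*m + 5) + 9)/(8*m^3 + 10*m^2 + 3)^2
(5) = 4*(-31*j^3 - 339*j^2 - 2577*j - 2237)/(j^6 - 6*j^5 - 93*j^4 + 412*j^3 + 3255*j^2 - 7350*j - 42875)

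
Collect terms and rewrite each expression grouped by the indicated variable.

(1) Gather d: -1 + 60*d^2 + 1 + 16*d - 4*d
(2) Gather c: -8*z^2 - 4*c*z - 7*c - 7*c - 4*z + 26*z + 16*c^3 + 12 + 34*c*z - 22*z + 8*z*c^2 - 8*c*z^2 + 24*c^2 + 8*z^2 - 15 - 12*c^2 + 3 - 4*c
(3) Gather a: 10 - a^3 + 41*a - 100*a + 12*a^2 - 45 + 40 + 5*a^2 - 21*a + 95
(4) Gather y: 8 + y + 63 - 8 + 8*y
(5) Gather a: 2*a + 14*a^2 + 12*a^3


(1) = 60*d^2 + 12*d
(2) = 16*c^3 + c^2*(8*z + 12) + c*(-8*z^2 + 30*z - 18)
(3) = -a^3 + 17*a^2 - 80*a + 100
(4) = 9*y + 63
(5) = 12*a^3 + 14*a^2 + 2*a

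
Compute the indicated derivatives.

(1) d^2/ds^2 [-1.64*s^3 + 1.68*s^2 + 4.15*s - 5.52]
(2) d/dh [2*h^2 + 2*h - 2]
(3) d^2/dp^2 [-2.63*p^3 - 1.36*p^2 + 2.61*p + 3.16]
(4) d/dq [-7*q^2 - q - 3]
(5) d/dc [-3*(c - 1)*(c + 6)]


(1) = 3.36 - 9.84*s
(2) = 4*h + 2
(3) = -15.78*p - 2.72
(4) = -14*q - 1
(5) = -6*c - 15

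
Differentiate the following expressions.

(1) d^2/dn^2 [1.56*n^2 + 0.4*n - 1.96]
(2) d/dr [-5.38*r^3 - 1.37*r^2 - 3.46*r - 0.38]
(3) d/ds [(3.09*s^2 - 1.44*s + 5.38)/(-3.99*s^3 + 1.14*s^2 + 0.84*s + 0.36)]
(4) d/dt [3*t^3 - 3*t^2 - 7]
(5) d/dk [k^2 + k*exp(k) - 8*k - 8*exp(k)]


(1) = 3.12000000000000
(2) = -16.14*r^2 - 2.74*r - 3.46
(3) = (12.3291*s^4 - 11.4912*s^3 + 68.6358*s^2 - 10.0416*s - 5.0376)/(15.9201*s^6 - 9.0972*s^5 - 5.4036*s^4 - 0.9576*s^3 + 1.5264*s^2 + 0.6048*s + 0.1296)
(4) = 3*t*(3*t - 2)
(5) = k*exp(k) + 2*k - 7*exp(k) - 8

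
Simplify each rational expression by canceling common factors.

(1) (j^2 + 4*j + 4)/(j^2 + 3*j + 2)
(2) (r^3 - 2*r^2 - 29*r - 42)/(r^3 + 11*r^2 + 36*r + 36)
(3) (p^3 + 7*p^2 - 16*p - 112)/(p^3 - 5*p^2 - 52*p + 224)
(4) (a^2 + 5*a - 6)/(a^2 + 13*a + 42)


(1) = (j + 2)/(j + 1)
(2) = (r - 7)/(r + 6)
(3) = (p + 4)/(p - 8)
(4) = (a - 1)/(a + 7)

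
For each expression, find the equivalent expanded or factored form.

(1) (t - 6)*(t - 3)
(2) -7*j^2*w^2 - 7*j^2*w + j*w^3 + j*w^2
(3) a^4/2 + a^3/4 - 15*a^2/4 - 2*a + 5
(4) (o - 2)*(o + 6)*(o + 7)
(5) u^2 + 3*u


(1) = t^2 - 9*t + 18
(2) = w*(-7*j + w)*(j*w + j)
(3) = (a/2 + 1)*(a - 5/2)*(a - 1)*(a + 2)
(4) = o^3 + 11*o^2 + 16*o - 84
(5) = u*(u + 3)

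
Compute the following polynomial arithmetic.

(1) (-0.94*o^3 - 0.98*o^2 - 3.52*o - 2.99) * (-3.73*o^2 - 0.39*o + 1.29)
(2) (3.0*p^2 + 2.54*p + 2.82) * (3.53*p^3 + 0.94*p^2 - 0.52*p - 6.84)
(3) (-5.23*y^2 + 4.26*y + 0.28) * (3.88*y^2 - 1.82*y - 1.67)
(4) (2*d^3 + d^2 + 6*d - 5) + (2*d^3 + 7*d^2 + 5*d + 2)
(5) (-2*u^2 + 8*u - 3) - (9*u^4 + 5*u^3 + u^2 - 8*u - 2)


(1) = 3.5062*o^5 + 4.022*o^4 + 12.2992*o^3 + 11.2613*o^2 - 3.3747*o - 3.8571
(2) = 10.59*p^5 + 11.7862*p^4 + 10.7822*p^3 - 19.19*p^2 - 18.84*p - 19.2888
(3) = -20.2924*y^4 + 26.0474*y^3 + 2.0673*y^2 - 7.6238*y - 0.4676
(4) = 4*d^3 + 8*d^2 + 11*d - 3
(5) = -9*u^4 - 5*u^3 - 3*u^2 + 16*u - 1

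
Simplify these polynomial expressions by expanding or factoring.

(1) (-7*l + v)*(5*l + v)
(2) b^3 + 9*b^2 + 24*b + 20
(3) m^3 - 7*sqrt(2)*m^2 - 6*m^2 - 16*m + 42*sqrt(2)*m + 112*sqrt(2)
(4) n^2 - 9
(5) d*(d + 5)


(1) = -35*l^2 - 2*l*v + v^2
(2) = (b + 2)^2*(b + 5)
(3) = (m - 8)*(m + 2)*(m - 7*sqrt(2))
(4) = (n - 3)*(n + 3)
(5) = d^2 + 5*d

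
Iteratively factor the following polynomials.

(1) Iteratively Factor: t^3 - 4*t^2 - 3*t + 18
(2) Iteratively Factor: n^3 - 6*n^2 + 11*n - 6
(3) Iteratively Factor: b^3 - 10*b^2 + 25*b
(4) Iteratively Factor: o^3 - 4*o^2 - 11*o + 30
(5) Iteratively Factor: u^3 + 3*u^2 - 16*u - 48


(1) = (t - 3)*(t^2 - t - 6) = (t - 3)^2*(t + 2)
(2) = (n - 3)*(n^2 - 3*n + 2) = (n - 3)*(n - 1)*(n - 2)
(3) = (b - 5)*(b^2 - 5*b) = b*(b - 5)*(b - 5)
(4) = (o - 5)*(o^2 + o - 6) = (o - 5)*(o - 2)*(o + 3)
(5) = (u - 4)*(u^2 + 7*u + 12) = (u - 4)*(u + 3)*(u + 4)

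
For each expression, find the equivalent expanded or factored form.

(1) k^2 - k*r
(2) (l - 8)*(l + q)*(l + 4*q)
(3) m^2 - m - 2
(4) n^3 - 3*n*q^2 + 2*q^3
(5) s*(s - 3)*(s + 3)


(1) = k*(k - r)
(2) = l^3 + 5*l^2*q - 8*l^2 + 4*l*q^2 - 40*l*q - 32*q^2
(3) = (m - 2)*(m + 1)
(4) = (n - q)^2*(n + 2*q)
(5) = s^3 - 9*s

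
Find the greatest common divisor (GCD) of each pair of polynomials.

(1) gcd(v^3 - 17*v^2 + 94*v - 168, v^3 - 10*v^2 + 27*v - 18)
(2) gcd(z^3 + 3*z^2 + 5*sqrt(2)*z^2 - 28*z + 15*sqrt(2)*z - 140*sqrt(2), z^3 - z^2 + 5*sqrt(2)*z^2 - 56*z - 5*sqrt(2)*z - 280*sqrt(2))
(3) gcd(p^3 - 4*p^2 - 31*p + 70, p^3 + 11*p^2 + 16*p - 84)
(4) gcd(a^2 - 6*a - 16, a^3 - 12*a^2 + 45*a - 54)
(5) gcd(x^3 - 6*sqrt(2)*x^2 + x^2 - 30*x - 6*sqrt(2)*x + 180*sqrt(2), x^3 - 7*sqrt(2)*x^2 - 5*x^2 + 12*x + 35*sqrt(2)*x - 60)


(1) = gcd((v - 7)*(v - 6)*(v - 4), (v - 6)*(v - 3)*(v - 1)) = v - 6
(2) = z^2 + z*(7 + 5*sqrt(2)) + 35*sqrt(2)
(3) = p - 2
(4) = gcd((a - 8)*(a + 2), (a - 6)*(a - 3)^2) = 1
(5) = x^2 + x*(-6*sqrt(2) - 5) + 30*sqrt(2)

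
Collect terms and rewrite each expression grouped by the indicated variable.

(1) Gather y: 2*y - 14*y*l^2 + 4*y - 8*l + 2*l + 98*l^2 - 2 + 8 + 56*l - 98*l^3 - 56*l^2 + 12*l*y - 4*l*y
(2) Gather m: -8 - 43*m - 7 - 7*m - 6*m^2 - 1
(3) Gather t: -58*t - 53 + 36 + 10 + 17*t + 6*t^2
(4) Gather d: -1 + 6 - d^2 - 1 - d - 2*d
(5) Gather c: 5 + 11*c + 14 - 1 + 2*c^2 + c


(1) = -98*l^3 + 42*l^2 + 50*l + y*(-14*l^2 + 8*l + 6) + 6
(2) = -6*m^2 - 50*m - 16
(3) = 6*t^2 - 41*t - 7
(4) = -d^2 - 3*d + 4
(5) = 2*c^2 + 12*c + 18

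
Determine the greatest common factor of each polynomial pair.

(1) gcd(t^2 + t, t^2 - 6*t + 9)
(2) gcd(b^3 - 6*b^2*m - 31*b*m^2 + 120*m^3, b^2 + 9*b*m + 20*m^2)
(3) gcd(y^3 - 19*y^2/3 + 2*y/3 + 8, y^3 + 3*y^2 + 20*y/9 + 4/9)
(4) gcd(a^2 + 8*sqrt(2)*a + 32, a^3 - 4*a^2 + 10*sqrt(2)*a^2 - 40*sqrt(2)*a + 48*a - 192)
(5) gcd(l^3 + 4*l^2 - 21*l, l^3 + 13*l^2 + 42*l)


(1) = gcd(t*(t + 1), (t - 3)^2) = 1
(2) = b + 5*m
(3) = 1
(4) = gcd((a + 4*sqrt(2))^2, (a - 4)*(a + 4*sqrt(2))*(a + 6*sqrt(2))) = a + 4*sqrt(2)
(5) = l^2 + 7*l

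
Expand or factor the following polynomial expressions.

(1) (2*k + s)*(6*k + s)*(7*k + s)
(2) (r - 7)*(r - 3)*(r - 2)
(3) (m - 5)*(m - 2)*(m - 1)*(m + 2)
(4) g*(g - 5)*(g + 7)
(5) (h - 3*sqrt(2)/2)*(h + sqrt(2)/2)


(1) = 84*k^3 + 68*k^2*s + 15*k*s^2 + s^3
(2) = r^3 - 12*r^2 + 41*r - 42
(3) = m^4 - 6*m^3 + m^2 + 24*m - 20
(4) = g^3 + 2*g^2 - 35*g
(5) = h^2 - sqrt(2)*h - 3/2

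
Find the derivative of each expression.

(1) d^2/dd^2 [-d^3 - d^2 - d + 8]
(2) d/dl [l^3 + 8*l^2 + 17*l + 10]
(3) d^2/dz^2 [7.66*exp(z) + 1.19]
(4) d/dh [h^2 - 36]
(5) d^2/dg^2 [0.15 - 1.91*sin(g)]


(1) = -6*d - 2
(2) = 3*l^2 + 16*l + 17
(3) = 7.66*exp(z)
(4) = 2*h
(5) = 1.91*sin(g)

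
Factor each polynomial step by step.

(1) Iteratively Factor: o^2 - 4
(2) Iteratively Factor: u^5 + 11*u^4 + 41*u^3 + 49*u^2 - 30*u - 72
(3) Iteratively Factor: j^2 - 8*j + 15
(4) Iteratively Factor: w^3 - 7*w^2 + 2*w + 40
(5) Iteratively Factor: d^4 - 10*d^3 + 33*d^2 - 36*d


(1) = (o - 2)*(o + 2)
(2) = (u - 1)*(u^4 + 12*u^3 + 53*u^2 + 102*u + 72) = (u - 1)*(u + 3)*(u^3 + 9*u^2 + 26*u + 24) = (u - 1)*(u + 3)*(u + 4)*(u^2 + 5*u + 6) = (u - 1)*(u + 3)^2*(u + 4)*(u + 2)
(3) = (j - 5)*(j - 3)
(4) = (w + 2)*(w^2 - 9*w + 20) = (w - 4)*(w + 2)*(w - 5)
(5) = (d)*(d^3 - 10*d^2 + 33*d - 36) = d*(d - 3)*(d^2 - 7*d + 12) = d*(d - 3)^2*(d - 4)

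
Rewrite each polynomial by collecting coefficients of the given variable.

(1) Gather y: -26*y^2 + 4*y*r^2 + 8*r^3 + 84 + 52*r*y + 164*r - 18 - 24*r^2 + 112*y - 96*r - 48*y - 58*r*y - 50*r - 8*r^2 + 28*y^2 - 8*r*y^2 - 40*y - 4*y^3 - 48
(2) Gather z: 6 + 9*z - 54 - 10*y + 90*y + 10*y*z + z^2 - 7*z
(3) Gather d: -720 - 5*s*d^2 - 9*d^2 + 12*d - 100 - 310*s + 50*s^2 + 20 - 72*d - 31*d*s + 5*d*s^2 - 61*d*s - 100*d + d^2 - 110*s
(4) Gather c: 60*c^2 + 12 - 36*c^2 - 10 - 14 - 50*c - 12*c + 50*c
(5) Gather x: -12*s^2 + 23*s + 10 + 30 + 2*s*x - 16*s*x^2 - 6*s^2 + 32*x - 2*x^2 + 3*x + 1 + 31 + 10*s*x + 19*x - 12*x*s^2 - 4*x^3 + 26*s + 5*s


(1) = 8*r^3 - 32*r^2 + 18*r - 4*y^3 + y^2*(2 - 8*r) + y*(4*r^2 - 6*r + 24) + 18
(2) = 80*y + z^2 + z*(10*y + 2) - 48
(3) = d^2*(-5*s - 8) + d*(5*s^2 - 92*s - 160) + 50*s^2 - 420*s - 800
(4) = 24*c^2 - 12*c - 12
(5) = -18*s^2 + 54*s - 4*x^3 + x^2*(-16*s - 2) + x*(-12*s^2 + 12*s + 54) + 72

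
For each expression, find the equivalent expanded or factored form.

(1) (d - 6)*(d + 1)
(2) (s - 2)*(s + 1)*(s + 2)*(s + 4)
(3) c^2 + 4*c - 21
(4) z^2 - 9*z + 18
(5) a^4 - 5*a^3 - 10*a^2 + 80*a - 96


(1) = d^2 - 5*d - 6
(2) = s^4 + 5*s^3 - 20*s - 16
(3) = (c - 3)*(c + 7)
(4) = (z - 6)*(z - 3)
(5) = (a - 4)*(a - 3)*(a - 2)*(a + 4)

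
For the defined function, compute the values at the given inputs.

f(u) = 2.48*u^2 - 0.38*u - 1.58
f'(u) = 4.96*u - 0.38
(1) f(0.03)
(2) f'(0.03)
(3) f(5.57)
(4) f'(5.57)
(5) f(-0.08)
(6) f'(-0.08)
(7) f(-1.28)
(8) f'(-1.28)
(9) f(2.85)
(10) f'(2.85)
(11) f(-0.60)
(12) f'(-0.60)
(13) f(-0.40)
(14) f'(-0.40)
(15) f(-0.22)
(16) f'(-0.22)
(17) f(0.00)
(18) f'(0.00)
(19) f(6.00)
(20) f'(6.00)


(1) = -1.59
(2) = -0.23
(3) = 73.25
(4) = 27.25
(5) = -1.53
(6) = -0.78
(7) = 2.97
(8) = -6.73
(9) = 17.48
(10) = 13.76
(11) = -0.46
(12) = -3.36
(13) = -1.03
(14) = -2.36
(15) = -1.38
(16) = -1.47
(17) = -1.58
(18) = -0.38
(19) = 85.42
(20) = 29.38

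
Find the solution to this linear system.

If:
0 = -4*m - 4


Then:
m = -1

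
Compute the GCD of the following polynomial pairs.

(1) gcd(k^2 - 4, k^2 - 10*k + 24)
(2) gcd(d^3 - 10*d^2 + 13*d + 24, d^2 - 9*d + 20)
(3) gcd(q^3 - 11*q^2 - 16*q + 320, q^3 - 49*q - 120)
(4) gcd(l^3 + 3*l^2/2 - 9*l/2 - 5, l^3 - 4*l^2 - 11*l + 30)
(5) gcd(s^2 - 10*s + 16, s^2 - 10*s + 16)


(1) = gcd((k - 2)*(k + 2), (k - 6)*(k - 4)) = 1
(2) = 1
(3) = q^2 - 3*q - 40
(4) = l - 2
(5) = s^2 - 10*s + 16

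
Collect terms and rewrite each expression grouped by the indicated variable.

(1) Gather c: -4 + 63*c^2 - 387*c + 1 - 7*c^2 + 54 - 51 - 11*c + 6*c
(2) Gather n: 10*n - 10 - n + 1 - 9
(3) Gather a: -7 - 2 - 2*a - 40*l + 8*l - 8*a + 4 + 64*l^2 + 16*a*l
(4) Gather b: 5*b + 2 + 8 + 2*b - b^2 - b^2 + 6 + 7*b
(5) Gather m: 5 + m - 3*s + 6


(1) = 56*c^2 - 392*c
(2) = 9*n - 18
(3) = a*(16*l - 10) + 64*l^2 - 32*l - 5
(4) = -2*b^2 + 14*b + 16
(5) = m - 3*s + 11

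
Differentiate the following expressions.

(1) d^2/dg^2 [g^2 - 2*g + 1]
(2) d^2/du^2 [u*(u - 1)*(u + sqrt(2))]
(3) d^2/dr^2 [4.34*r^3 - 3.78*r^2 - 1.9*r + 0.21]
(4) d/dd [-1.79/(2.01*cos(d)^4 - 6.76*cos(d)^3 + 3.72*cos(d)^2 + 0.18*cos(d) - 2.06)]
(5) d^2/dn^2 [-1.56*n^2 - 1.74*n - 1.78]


(1) = 2
(2) = 6*u - 2 + 2*sqrt(2)
(3) = 26.04*r - 7.56
(4) = (-14.3916*cos(d)^3 + 36.3012*cos(d)^2 - 13.3176*cos(d) - 0.3222)*sin(d)/(2.01*cos(d)^4 - 6.76*cos(d)^3 + 3.72*cos(d)^2 + 0.18*cos(d) - 2.06)^2
(5) = -3.12000000000000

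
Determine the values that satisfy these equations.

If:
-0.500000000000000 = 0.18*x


Then:
x = -2.78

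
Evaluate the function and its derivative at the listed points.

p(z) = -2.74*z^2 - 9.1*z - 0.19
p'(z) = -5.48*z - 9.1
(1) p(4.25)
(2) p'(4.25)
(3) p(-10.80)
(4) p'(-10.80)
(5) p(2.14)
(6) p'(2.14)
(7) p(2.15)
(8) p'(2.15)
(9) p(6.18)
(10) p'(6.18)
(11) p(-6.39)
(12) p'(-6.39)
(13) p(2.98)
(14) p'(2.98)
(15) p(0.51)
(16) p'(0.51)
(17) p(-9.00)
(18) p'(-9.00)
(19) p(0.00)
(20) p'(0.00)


(1) = -88.36
(2) = -32.39
(3) = -221.50
(4) = 50.08
(5) = -32.21
(6) = -20.83
(7) = -32.42
(8) = -20.88
(9) = -161.08
(10) = -42.97
(11) = -53.92
(12) = 25.92
(13) = -51.64
(14) = -25.43
(15) = -5.54
(16) = -11.89
(17) = -140.23
(18) = 40.22
(19) = -0.19
(20) = -9.10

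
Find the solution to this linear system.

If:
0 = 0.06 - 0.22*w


Then:
w = 0.27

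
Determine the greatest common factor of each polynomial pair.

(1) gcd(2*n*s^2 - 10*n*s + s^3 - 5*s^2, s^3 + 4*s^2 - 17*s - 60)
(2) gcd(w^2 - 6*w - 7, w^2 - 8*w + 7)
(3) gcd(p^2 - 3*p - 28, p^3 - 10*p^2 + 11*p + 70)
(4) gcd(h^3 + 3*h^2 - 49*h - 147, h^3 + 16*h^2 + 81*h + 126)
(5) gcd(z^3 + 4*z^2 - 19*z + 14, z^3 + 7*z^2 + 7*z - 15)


(1) = 1
(2) = gcd((w - 7)*(w + 1), (w - 7)*(w - 1)) = w - 7
(3) = p - 7
(4) = h^2 + 10*h + 21
(5) = gcd((z - 2)*(z - 1)*(z + 7), (z - 1)*(z + 3)*(z + 5)) = z - 1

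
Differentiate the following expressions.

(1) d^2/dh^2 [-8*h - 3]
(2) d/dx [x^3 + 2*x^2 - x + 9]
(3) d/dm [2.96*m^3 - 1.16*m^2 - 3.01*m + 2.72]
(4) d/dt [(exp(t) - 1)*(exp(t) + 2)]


(1) = 0
(2) = 3*x^2 + 4*x - 1
(3) = 8.88*m^2 - 2.32*m - 3.01
(4) = (2*exp(t) + 1)*exp(t)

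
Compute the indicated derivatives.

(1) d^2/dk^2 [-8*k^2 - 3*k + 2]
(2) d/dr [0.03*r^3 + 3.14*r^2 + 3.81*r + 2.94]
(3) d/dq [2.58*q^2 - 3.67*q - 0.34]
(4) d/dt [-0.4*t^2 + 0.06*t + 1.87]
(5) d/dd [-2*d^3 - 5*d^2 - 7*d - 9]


(1) = -16
(2) = 0.09*r^2 + 6.28*r + 3.81
(3) = 5.16*q - 3.67
(4) = 0.06 - 0.8*t
(5) = -6*d^2 - 10*d - 7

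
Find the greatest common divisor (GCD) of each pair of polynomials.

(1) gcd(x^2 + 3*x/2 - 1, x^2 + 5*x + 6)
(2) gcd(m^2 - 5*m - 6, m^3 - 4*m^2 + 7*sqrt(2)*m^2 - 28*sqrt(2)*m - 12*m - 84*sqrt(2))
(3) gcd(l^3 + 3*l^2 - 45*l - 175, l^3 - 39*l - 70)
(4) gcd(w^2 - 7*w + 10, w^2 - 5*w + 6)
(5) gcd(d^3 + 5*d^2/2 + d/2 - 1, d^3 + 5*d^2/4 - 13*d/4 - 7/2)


(1) = x + 2
(2) = m - 6
(3) = l^2 - 2*l - 35
(4) = w - 2
(5) = d^2 + 3*d + 2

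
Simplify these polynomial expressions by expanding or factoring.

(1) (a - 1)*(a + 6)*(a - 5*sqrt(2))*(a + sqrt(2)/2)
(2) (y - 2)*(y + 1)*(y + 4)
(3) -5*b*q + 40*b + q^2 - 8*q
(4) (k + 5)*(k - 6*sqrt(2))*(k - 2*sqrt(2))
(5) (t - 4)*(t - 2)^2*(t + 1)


(1) = a^4 - 9*sqrt(2)*a^3/2 + 5*a^3 - 45*sqrt(2)*a^2/2 - 11*a^2 - 25*a + 27*sqrt(2)*a + 30
(2) = y^3 + 3*y^2 - 6*y - 8
(3) = (-5*b + q)*(q - 8)
(4) = k^3 - 8*sqrt(2)*k^2 + 5*k^2 - 40*sqrt(2)*k + 24*k + 120
(5) = t^4 - 7*t^3 + 12*t^2 + 4*t - 16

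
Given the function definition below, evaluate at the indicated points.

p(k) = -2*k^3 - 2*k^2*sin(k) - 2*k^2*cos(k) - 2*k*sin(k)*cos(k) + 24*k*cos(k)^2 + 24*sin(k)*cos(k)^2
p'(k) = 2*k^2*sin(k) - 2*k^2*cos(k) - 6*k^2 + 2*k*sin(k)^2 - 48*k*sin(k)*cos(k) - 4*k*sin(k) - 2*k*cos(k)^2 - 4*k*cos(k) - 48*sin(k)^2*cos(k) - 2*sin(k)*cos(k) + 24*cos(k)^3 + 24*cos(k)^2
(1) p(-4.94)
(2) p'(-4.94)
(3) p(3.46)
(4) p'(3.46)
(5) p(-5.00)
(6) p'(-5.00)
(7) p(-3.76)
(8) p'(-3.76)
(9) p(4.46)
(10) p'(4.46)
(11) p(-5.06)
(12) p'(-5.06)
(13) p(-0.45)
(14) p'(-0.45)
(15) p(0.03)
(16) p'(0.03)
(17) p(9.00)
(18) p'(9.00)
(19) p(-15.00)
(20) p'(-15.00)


(1) = 179.87
(2) = -52.15
(3) = 13.46
(4) = -89.09
(5) = 182.79
(6) = -45.08
(7) = 58.74
(8) = -114.68
(9) = -125.91
(10) = -158.29
(11) = 185.29
(12) = -38.34
(13) = -17.58
(14) = 20.77
(15) = 1.43
(16) = 47.61
(17) = -1182.88
(18) = -93.39
(19) = 7182.54
(20) = -1007.29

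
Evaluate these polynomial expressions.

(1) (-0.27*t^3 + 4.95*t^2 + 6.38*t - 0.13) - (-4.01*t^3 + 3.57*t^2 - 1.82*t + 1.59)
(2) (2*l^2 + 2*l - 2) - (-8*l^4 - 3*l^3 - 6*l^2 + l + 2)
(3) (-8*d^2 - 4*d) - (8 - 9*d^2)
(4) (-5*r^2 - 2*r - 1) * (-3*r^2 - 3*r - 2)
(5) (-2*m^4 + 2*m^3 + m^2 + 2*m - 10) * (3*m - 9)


(1) = 3.74*t^3 + 1.38*t^2 + 8.2*t - 1.72
(2) = 8*l^4 + 3*l^3 + 8*l^2 + l - 4
(3) = d^2 - 4*d - 8
(4) = 15*r^4 + 21*r^3 + 19*r^2 + 7*r + 2
(5) = -6*m^5 + 24*m^4 - 15*m^3 - 3*m^2 - 48*m + 90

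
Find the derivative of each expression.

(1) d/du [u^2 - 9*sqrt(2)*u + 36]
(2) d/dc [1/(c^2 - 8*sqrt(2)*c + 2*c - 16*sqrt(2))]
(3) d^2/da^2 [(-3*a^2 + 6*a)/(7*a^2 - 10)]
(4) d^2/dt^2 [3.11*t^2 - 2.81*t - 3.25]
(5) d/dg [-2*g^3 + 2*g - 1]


(1) = 2*u - 9*sqrt(2)
(2) = 2*(-c - 1 + 4*sqrt(2))/(c^2 - 8*sqrt(2)*c + 2*c - 16*sqrt(2))^2
(3) = 12*(49*a^3 - 105*a^2 + 210*a - 50)/(343*a^6 - 1470*a^4 + 2100*a^2 - 1000)
(4) = 6.22000000000000
(5) = 2 - 6*g^2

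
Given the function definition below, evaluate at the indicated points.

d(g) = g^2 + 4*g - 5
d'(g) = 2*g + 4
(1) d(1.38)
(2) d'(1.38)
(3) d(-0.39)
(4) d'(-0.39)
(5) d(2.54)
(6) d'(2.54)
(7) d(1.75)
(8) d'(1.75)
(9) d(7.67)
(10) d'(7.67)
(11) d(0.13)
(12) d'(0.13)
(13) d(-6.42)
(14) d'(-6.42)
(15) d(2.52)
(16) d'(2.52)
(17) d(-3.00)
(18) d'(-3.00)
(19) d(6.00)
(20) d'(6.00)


(1) = 2.42
(2) = 6.76
(3) = -6.41
(4) = 3.22
(5) = 11.61
(6) = 9.08
(7) = 5.06
(8) = 7.50
(9) = 84.51
(10) = 19.34
(11) = -4.46
(12) = 4.26
(13) = 10.54
(14) = -8.84
(15) = 11.43
(16) = 9.04
(17) = -8.00
(18) = -2.00
(19) = 55.00
(20) = 16.00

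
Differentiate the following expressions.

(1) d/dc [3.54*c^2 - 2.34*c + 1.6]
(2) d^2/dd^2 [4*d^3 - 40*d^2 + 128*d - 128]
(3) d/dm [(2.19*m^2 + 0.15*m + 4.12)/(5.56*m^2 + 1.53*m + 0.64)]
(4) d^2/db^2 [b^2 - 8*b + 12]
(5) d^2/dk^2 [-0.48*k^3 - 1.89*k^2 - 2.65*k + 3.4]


(1) = 7.08*c - 2.34
(2) = 24*d - 80
(3) = (2.5167*m^2 - 43.0112*m - 6.2076)/(30.9136*m^4 + 17.0136*m^3 + 9.4577*m^2 + 1.9584*m + 0.4096)
(4) = 2
(5) = -2.88*k - 3.78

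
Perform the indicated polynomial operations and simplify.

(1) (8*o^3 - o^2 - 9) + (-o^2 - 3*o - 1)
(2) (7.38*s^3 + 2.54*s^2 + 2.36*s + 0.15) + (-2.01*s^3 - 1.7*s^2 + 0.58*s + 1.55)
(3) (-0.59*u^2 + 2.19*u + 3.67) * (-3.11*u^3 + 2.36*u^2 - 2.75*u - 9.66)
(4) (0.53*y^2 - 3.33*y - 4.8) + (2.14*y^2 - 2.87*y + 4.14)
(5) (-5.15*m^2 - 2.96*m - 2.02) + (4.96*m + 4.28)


(1) = 8*o^3 - 2*o^2 - 3*o - 10
(2) = 5.37*s^3 + 0.84*s^2 + 2.94*s + 1.7
(3) = 1.8349*u^5 - 8.2033*u^4 - 4.6228*u^3 + 8.3381*u^2 - 31.2479*u - 35.4522
(4) = 2.67*y^2 - 6.2*y - 0.66
(5) = -5.15*m^2 + 2.0*m + 2.26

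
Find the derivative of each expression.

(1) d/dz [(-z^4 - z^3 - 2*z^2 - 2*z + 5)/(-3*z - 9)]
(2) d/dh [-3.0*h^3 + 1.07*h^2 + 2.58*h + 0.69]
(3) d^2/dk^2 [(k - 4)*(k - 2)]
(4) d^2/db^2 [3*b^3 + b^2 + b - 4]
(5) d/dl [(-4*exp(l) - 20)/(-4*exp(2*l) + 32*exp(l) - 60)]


(1) = (3*z^4 + 14*z^3 + 11*z^2 + 12*z + 11)/(3*(z^2 + 6*z + 9))
(2) = -9.0*h^2 + 2.14*h + 2.58
(3) = 2
(4) = 18*b + 2
(5) = (-2*(exp(l) - 4)*(exp(l) + 5) + exp(2*l) - 8*exp(l) + 15)*exp(l)/(exp(2*l) - 8*exp(l) + 15)^2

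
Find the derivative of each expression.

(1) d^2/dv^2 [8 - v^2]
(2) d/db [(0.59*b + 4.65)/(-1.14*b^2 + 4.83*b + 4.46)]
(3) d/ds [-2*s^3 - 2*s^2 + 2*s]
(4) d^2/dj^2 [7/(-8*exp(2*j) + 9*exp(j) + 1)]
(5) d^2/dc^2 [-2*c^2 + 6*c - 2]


(1) = -2
(2) = (0.6726*b^2 + 10.602*b - 19.8281)/(1.2996*b^4 - 11.0124*b^3 + 13.1601*b^2 + 43.0836*b + 19.8916)
(3) = -6*s^2 - 4*s + 2
(4) = 7*(2*(16*exp(j) - 9)^2*exp(j) + (32*exp(j) - 9)*(-8*exp(2*j) + 9*exp(j) + 1))*exp(j)/(-8*exp(2*j) + 9*exp(j) + 1)^3
(5) = -4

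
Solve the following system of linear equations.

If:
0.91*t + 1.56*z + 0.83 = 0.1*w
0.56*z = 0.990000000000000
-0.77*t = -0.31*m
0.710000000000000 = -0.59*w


Then:
m = -10.12
t = -4.07
w = -1.20
z = 1.77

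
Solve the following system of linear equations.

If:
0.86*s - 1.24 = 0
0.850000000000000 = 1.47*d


Then:
d = 0.58
s = 1.44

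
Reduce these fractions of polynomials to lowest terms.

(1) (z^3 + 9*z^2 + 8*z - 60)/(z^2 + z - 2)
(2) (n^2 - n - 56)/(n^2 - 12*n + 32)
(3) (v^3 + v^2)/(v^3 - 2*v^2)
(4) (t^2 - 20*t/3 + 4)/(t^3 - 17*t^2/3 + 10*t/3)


(1) = (z^3 + 9*z^2 + 8*z - 60)/(z^2 + z - 2)
(2) = (n + 7)/(n - 4)
(3) = (v + 1)/(v - 2)
(4) = (t - 6)/(t^2 - 5*t)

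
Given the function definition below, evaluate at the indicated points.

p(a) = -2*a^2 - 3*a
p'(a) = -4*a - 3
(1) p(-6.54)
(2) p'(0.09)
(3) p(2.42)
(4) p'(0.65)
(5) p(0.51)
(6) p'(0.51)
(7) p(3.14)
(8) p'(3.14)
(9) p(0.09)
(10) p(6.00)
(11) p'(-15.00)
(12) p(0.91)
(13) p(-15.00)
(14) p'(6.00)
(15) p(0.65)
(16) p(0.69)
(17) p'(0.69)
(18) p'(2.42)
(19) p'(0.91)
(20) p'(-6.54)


(1) = -65.92
(2) = -3.36
(3) = -18.97
(4) = -5.60
(5) = -2.05
(6) = -5.04
(7) = -29.14
(8) = -15.56
(9) = -0.29
(10) = -90.00
(11) = 57.00
(12) = -4.39
(13) = -405.00
(14) = -27.00
(15) = -2.80
(16) = -3.02
(17) = -5.76
(18) = -12.68
(19) = -6.64
(20) = 23.16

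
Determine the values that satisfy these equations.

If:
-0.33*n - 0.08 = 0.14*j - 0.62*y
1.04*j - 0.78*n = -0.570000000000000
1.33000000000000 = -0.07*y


Then:
j = -20.86
n = -27.09
y = -19.00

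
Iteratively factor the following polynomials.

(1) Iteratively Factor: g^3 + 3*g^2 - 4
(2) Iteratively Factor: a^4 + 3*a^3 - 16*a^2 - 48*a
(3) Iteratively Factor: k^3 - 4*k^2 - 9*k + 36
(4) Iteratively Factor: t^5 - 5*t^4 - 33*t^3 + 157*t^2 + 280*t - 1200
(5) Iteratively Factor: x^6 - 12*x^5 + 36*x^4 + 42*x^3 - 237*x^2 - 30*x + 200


(1) = (g + 2)*(g^2 + g - 2) = (g - 1)*(g + 2)*(g + 2)
(2) = (a + 3)*(a^3 - 16*a) = (a + 3)*(a + 4)*(a^2 - 4*a) = a*(a + 3)*(a + 4)*(a - 4)
(3) = (k - 4)*(k^2 - 9) = (k - 4)*(k + 3)*(k - 3)
(4) = (t - 5)*(t^4 - 33*t^2 - 8*t + 240) = (t - 5)*(t - 3)*(t^3 + 3*t^2 - 24*t - 80) = (t - 5)*(t - 3)*(t + 4)*(t^2 - t - 20) = (t - 5)*(t - 3)*(t + 4)^2*(t - 5)
(5) = (x - 1)*(x^5 - 11*x^4 + 25*x^3 + 67*x^2 - 170*x - 200) = (x - 1)*(x + 1)*(x^4 - 12*x^3 + 37*x^2 + 30*x - 200) = (x - 5)*(x - 1)*(x + 1)*(x^3 - 7*x^2 + 2*x + 40) = (x - 5)*(x - 4)*(x - 1)*(x + 1)*(x^2 - 3*x - 10) = (x - 5)^2*(x - 4)*(x - 1)*(x + 1)*(x + 2)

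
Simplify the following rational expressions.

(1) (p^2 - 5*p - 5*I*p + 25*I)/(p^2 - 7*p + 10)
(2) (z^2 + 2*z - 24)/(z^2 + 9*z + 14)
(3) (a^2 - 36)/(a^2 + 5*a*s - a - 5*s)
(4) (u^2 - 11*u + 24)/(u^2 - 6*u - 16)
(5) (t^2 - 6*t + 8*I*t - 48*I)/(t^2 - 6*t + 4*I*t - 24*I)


(1) = (p - 5*I)/(p - 2)
(2) = (z^2 + 2*z - 24)/(z^2 + 9*z + 14)
(3) = (a^2 - 36)/(a^2 + 5*a*s - a - 5*s)
(4) = (u - 3)/(u + 2)
(5) = (t + 8*I)/(t + 4*I)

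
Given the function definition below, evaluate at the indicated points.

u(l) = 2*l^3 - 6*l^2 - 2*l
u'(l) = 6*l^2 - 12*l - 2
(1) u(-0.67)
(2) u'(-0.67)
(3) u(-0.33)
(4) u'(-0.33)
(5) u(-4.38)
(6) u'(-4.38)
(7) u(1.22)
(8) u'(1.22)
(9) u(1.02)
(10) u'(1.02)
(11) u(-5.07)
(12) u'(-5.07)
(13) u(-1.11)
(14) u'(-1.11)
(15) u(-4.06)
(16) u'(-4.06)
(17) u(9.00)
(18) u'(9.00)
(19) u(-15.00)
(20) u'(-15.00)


(1) = -1.95
(2) = 8.73
(3) = -0.07
(4) = 2.61
(5) = -274.40
(6) = 165.67
(7) = -7.74
(8) = -7.71
(9) = -6.16
(10) = -8.00
(11) = -404.74
(12) = 213.07
(13) = -7.91
(14) = 18.71
(15) = -224.63
(16) = 145.62
(17) = 954.00
(18) = 376.00
(19) = -8070.00
(20) = 1528.00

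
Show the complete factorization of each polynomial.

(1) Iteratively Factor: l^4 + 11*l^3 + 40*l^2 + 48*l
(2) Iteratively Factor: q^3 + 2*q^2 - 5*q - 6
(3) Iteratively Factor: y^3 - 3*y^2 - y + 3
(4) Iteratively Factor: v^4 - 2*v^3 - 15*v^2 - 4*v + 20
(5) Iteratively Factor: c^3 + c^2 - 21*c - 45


(1) = (l + 4)*(l^3 + 7*l^2 + 12*l) = (l + 3)*(l + 4)*(l^2 + 4*l) = l*(l + 3)*(l + 4)*(l + 4)
(2) = (q - 2)*(q^2 + 4*q + 3) = (q - 2)*(q + 1)*(q + 3)
(3) = (y - 1)*(y^2 - 2*y - 3) = (y - 3)*(y - 1)*(y + 1)
(4) = (v - 5)*(v^3 + 3*v^2 - 4) = (v - 5)*(v + 2)*(v^2 + v - 2) = (v - 5)*(v - 1)*(v + 2)*(v + 2)
(5) = (c + 3)*(c^2 - 2*c - 15) = (c + 3)^2*(c - 5)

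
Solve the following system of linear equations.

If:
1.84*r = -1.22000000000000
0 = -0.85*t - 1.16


Then:
r = -0.66
t = -1.36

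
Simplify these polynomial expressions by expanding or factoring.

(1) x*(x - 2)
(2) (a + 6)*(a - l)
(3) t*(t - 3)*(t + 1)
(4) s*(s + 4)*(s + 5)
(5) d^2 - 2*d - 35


(1) = x^2 - 2*x
(2) = a^2 - a*l + 6*a - 6*l
(3) = t^3 - 2*t^2 - 3*t
(4) = s^3 + 9*s^2 + 20*s
(5) = (d - 7)*(d + 5)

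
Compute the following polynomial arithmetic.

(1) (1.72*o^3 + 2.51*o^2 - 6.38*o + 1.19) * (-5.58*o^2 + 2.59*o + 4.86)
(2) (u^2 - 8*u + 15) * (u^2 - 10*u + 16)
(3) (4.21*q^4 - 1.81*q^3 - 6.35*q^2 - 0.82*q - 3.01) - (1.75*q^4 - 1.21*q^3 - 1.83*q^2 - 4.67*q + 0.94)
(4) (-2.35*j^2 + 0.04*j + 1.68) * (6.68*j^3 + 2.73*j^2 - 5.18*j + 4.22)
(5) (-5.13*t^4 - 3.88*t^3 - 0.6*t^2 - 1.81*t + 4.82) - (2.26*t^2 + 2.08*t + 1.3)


(1) = -9.5976*o^5 - 9.551*o^4 + 50.4605*o^3 - 10.9658*o^2 - 27.9247*o + 5.7834
(2) = u^4 - 18*u^3 + 111*u^2 - 278*u + 240
(3) = 2.46*q^4 - 0.6*q^3 - 4.52*q^2 + 3.85*q - 3.95
(4) = -15.698*j^5 - 6.1483*j^4 + 23.5046*j^3 - 5.5378*j^2 - 8.5336*j + 7.0896
(5) = -5.13*t^4 - 3.88*t^3 - 2.86*t^2 - 3.89*t + 3.52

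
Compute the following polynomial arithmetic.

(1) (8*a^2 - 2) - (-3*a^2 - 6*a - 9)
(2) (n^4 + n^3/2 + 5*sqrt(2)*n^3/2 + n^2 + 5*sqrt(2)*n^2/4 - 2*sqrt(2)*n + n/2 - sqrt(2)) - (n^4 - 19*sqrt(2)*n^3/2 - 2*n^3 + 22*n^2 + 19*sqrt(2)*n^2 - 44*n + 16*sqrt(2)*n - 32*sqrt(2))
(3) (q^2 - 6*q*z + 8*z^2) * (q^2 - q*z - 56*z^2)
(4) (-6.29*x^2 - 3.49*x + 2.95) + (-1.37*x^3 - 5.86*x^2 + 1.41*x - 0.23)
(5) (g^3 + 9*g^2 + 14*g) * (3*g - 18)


(1) = 11*a^2 + 6*a + 7
(2) = 5*n^3/2 + 12*sqrt(2)*n^3 - 71*sqrt(2)*n^2/4 - 21*n^2 - 18*sqrt(2)*n + 89*n/2 + 31*sqrt(2)
(3) = q^4 - 7*q^3*z - 42*q^2*z^2 + 328*q*z^3 - 448*z^4
(4) = -1.37*x^3 - 12.15*x^2 - 2.08*x + 2.72
(5) = 3*g^4 + 9*g^3 - 120*g^2 - 252*g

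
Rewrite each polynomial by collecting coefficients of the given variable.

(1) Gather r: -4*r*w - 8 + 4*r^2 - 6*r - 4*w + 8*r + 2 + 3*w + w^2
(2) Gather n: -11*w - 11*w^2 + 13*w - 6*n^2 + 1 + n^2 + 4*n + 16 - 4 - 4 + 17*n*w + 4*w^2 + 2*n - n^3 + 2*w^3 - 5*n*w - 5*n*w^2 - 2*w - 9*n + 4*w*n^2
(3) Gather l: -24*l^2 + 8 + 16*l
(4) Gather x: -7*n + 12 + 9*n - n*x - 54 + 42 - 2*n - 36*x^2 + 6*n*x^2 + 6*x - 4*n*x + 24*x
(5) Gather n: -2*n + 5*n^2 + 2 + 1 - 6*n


(1) = 4*r^2 + r*(2 - 4*w) + w^2 - w - 6
(2) = -n^3 + n^2*(4*w - 5) + n*(-5*w^2 + 12*w - 3) + 2*w^3 - 7*w^2 + 9
(3) = -24*l^2 + 16*l + 8
(4) = x^2*(6*n - 36) + x*(30 - 5*n)
(5) = 5*n^2 - 8*n + 3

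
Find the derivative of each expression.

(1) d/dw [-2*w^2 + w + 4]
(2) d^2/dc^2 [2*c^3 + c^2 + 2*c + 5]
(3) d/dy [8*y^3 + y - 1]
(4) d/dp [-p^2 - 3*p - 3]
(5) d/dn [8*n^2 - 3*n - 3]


(1) = 1 - 4*w
(2) = 12*c + 2
(3) = 24*y^2 + 1
(4) = -2*p - 3
(5) = 16*n - 3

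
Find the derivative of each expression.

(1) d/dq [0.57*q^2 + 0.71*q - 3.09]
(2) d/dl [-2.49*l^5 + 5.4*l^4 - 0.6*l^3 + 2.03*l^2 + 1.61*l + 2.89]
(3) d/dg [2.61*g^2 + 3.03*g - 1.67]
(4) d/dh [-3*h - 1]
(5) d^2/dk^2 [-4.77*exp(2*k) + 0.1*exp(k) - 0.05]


(1) = 1.14*q + 0.71
(2) = -12.45*l^4 + 21.6*l^3 - 1.8*l^2 + 4.06*l + 1.61
(3) = 5.22*g + 3.03
(4) = -3
(5) = (0.1 - 19.08*exp(k))*exp(k)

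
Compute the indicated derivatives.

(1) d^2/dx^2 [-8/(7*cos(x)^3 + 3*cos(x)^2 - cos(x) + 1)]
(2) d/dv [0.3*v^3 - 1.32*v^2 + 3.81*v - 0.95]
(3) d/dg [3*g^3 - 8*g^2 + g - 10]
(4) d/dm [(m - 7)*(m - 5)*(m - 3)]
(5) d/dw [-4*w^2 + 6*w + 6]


(1) = -(2*(17*cos(x) + 24*cos(2*x) + 63*cos(3*x))*(7*cos(x)^3 + 3*cos(x)^2 - cos(x) + 1) + 16*(21*cos(x)^2 + 6*cos(x) - 1)^2*sin(x)^2)/(7*cos(x)^3 + 3*cos(x)^2 - cos(x) + 1)^3
(2) = 0.9*v^2 - 2.64*v + 3.81
(3) = 9*g^2 - 16*g + 1
(4) = 3*m^2 - 30*m + 71
(5) = 6 - 8*w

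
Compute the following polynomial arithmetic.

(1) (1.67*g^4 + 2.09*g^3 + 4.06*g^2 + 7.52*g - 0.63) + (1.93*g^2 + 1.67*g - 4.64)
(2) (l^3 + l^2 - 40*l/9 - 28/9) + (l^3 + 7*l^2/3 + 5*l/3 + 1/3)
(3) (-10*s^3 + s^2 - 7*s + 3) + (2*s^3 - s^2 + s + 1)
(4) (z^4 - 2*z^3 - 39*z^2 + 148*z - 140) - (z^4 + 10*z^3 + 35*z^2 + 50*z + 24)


(1) = 1.67*g^4 + 2.09*g^3 + 5.99*g^2 + 9.19*g - 5.27
(2) = 2*l^3 + 10*l^2/3 - 25*l/9 - 25/9
(3) = -8*s^3 - 6*s + 4
(4) = -12*z^3 - 74*z^2 + 98*z - 164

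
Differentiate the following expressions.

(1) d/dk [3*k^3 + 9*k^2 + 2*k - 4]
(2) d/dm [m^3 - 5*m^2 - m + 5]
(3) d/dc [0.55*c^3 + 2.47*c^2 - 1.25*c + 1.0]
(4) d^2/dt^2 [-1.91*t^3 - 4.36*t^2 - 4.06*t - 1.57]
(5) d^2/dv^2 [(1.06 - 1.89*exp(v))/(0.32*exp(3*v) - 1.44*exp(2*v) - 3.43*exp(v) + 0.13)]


(1) = 9*k^2 + 18*k + 2
(2) = 3*m^2 - 10*m - 1
(3) = 1.65*c^2 + 4.94*c - 1.25
(4) = -11.46*t - 8.72
(5) = (-0.774144*exp(6*v) + 3.589632*exp(5*v) - 17.589888*exp(4*v) + 16.822352*exp(3*v) + 13.186944*exp(2*v) + 12.421771*exp(v) + 0.440713)*exp(v)/(0.032768*exp(9*v) - 0.442368*exp(8*v) + 0.93696*exp(7*v) + 6.537216*exp(6*v) - 10.402464*exp(5*v) - 50.871792*exp(4*v) - 36.484807*exp(3*v) + 4.515303*exp(2*v) - 0.173901*exp(v) + 0.002197)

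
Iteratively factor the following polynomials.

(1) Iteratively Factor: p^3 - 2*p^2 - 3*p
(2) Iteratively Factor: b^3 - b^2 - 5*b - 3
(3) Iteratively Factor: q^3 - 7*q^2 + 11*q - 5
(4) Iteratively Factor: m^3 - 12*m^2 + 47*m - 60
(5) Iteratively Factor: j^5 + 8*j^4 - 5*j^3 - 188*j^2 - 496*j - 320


(1) = (p)*(p^2 - 2*p - 3) = p*(p + 1)*(p - 3)
(2) = (b - 3)*(b^2 + 2*b + 1) = (b - 3)*(b + 1)*(b + 1)
(3) = (q - 5)*(q^2 - 2*q + 1) = (q - 5)*(q - 1)*(q - 1)
(4) = (m - 4)*(m^2 - 8*m + 15) = (m - 4)*(m - 3)*(m - 5)
(5) = (j + 4)*(j^4 + 4*j^3 - 21*j^2 - 104*j - 80) = (j + 4)^2*(j^3 - 21*j - 20) = (j + 4)^3*(j^2 - 4*j - 5) = (j + 1)*(j + 4)^3*(j - 5)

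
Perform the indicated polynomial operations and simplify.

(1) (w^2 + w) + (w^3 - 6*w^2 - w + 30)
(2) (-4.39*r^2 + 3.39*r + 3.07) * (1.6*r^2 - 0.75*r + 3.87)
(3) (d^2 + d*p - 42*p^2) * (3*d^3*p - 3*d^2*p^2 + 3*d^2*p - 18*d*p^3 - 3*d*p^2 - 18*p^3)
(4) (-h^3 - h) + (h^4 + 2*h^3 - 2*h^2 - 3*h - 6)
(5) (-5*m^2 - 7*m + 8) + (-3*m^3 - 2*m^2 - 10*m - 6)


(1) = w^3 - 5*w^2 + 30
(2) = -7.024*r^4 + 8.7165*r^3 - 14.6198*r^2 + 10.8168*r + 11.8809
(3) = 3*d^5*p + 3*d^4*p - 147*d^3*p^3 + 108*d^2*p^4 - 147*d^2*p^3 + 756*d*p^5 + 108*d*p^4 + 756*p^5
(4) = h^4 + h^3 - 2*h^2 - 4*h - 6
(5) = -3*m^3 - 7*m^2 - 17*m + 2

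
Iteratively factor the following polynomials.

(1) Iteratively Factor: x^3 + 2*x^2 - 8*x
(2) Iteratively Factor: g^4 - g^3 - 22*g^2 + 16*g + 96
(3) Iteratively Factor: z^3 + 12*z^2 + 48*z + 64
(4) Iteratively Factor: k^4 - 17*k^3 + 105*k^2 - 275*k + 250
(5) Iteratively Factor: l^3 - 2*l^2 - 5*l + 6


(1) = (x - 2)*(x^2 + 4*x) = x*(x - 2)*(x + 4)
(2) = (g - 3)*(g^3 + 2*g^2 - 16*g - 32) = (g - 3)*(g + 2)*(g^2 - 16) = (g - 3)*(g + 2)*(g + 4)*(g - 4)
(3) = (z + 4)*(z^2 + 8*z + 16) = (z + 4)^2*(z + 4)
(4) = (k - 5)*(k^3 - 12*k^2 + 45*k - 50) = (k - 5)^2*(k^2 - 7*k + 10) = (k - 5)^2*(k - 2)*(k - 5)
(5) = (l - 3)*(l^2 + l - 2) = (l - 3)*(l + 2)*(l - 1)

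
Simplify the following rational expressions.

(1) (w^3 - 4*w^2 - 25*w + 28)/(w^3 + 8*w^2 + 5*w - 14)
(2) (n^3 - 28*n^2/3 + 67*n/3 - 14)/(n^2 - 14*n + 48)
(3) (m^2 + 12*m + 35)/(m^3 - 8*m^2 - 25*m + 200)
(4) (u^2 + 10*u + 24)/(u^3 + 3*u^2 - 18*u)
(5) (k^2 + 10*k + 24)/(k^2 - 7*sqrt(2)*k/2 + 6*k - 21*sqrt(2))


(1) = (w^2 - 3*w - 28)/(w^2 + 9*w + 14)
(2) = (3*n^2 - 10*n + 7)/(3*n - 24)
(3) = (m + 7)/(m^2 - 13*m + 40)
(4) = (u + 4)/(u^2 - 3*u)
(5) = (2*k + 8)/(2*k - 7*sqrt(2))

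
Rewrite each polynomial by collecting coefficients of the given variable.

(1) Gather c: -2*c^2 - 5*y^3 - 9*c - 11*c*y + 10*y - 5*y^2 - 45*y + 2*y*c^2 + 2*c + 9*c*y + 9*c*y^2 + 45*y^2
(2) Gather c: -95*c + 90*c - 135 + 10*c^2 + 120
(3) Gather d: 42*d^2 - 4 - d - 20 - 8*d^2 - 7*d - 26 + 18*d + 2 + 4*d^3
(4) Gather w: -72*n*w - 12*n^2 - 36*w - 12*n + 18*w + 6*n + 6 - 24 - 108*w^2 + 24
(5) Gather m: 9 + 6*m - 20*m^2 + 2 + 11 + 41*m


(1) = c^2*(2*y - 2) + c*(9*y^2 - 2*y - 7) - 5*y^3 + 40*y^2 - 35*y
(2) = 10*c^2 - 5*c - 15
(3) = 4*d^3 + 34*d^2 + 10*d - 48
(4) = -12*n^2 - 6*n - 108*w^2 + w*(-72*n - 18) + 6
(5) = -20*m^2 + 47*m + 22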